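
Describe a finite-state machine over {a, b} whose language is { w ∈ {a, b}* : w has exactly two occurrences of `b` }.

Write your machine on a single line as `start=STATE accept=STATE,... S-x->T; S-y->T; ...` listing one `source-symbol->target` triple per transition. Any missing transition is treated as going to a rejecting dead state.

Count `b`s, saturating at 3: states q0 through q2 mean 0 through 2 `b`s seen; q3 means more than 2. Each `b` increments (capped at q3); other symbols loop. Accept from {q2}.
With 4 states:
        a   b  
>  q0   q0  q1 
   q1   q1  q2 
 * q2   q2  q3 
   q3   q3  q3 
(> = start, * = accepting)

start=q0; accept=q2; q0-a->q0; q0-b->q1; q1-a->q1; q1-b->q2; q2-a->q2; q2-b->q3; q3-a->q3; q3-b->q3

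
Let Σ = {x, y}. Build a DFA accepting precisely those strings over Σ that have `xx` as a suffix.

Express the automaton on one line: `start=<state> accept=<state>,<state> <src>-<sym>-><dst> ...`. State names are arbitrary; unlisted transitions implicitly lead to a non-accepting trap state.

Let each state record the length of the longest suffix of the input read so far that is also a prefix of `xx`. S1 means the last symbol is `x`; S2 means the last 2 symbols are `xx`. Accept only at S2, where the string currently ends in `xx`.
A 3-state machine:
        x   y  
>  S0   S1  S0 
   S1   S2  S0 
 * S2   S2  S0 
(> = start, * = accepting)

start=S0 accept=S2 S0-x->S1 S0-y->S0 S1-x->S2 S1-y->S0 S2-x->S2 S2-y->S0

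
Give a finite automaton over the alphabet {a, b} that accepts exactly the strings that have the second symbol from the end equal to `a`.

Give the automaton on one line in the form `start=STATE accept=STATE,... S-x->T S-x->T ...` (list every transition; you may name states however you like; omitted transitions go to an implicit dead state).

Because acceptance depends on a position counted from the end, the machine has to buffer the most recent 2 symbols. Make each state the string of the last up-to-2 symbols read; on input `x` shift the window left and append `x`. Accept when the buffered window has length 2 and begins with `a`.
7 states suffice.
        a   b  
>  s0   s1  s2 
   s1   s3  s4 
   s2   s5  s6 
 * s3   s3  s4 
 * s4   s5  s6 
   s5   s3  s4 
   s6   s5  s6 
(> = start, * = accepting)

start=s0 accept=s3,s4 s0-a->s1 s0-b->s2 s1-a->s3 s1-b->s4 s2-a->s5 s2-b->s6 s3-a->s3 s3-b->s4 s4-a->s5 s4-b->s6 s5-a->s3 s5-b->s4 s6-a->s5 s6-b->s6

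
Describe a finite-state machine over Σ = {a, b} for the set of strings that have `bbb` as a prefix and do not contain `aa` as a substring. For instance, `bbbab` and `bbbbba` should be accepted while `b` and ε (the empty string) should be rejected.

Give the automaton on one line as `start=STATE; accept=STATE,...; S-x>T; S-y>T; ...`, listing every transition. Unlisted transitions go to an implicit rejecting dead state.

Handle the two conditions separately and then intersect. The first has 5 states tracking whether the input so far still matches the prefix `bbb`; the second has 3 states tracking partial matches of the forbidden pattern `aa`. A product state is a pair (one from each), accepting exactly when both do. After merging equivalent states the machine shrinks.
6 states suffice.
        a   b  
>  q0   q1  q2 
   q1   q1  q1 
   q2   q1  q3 
   q3   q1  q4 
 * q4   q5  q4 
 * q5   q1  q4 
(> = start, * = accepting)

start=q0; accept=q4,q5; q0-a>q1; q0-b>q2; q1-a>q1; q1-b>q1; q2-a>q1; q2-b>q3; q3-a>q1; q3-b>q4; q4-a>q5; q4-b>q4; q5-a>q1; q5-b>q4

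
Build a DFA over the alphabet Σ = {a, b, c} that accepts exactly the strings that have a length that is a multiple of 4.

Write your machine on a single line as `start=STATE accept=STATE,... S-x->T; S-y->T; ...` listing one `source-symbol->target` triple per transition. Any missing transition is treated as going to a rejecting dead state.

start=q0; accept=q0; q0-a->q1; q0-b->q1; q0-c->q1; q1-a->q2; q1-b->q2; q1-c->q2; q2-a->q3; q2-b->q3; q2-c->q3; q3-a->q0; q3-b->q0; q3-c->q0

Only the length mod 4 matters, so use a 4-cycle: from any state, every input symbol moves to the next state, wrapping q3 back to q0. Mark q0 accepting.
With 4 states:
        a   b   c  
>* q0   q1  q1  q1 
   q1   q2  q2  q2 
   q2   q3  q3  q3 
   q3   q0  q0  q0 
(> = start, * = accepting)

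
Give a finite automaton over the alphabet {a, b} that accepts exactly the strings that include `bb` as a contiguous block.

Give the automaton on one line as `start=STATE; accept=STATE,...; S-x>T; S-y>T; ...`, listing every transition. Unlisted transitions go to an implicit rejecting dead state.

start=s0; accept=s2; s0-a>s0; s0-b>s1; s1-a>s0; s1-b>s2; s2-a>s2; s2-b>s2

Track how much of `bb` has been matched so far: state s0 is no progress, s2 is the absorbing accept state reached once `bb` has occurred. Intermediate states record partial matches; on a mismatch, fall back to the longest reusable overlap.
3 states suffice.
        a   b  
>  s0   s0  s1 
   s1   s0  s2 
 * s2   s2  s2 
(> = start, * = accepting)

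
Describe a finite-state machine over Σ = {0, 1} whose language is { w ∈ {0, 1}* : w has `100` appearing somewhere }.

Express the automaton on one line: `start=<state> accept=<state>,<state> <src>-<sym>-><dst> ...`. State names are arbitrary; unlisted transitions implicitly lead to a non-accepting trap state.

Track how much of `100` has been matched so far: state q0 is no progress, q3 is the absorbing accept state reached once `100` has occurred. Intermediate states record partial matches; on a mismatch, fall back to the longest reusable overlap.
A 4-state machine:
        0   1  
>  q0   q0  q1 
   q1   q2  q1 
   q2   q3  q1 
 * q3   q3  q3 
(> = start, * = accepting)

start=q0 accept=q3 q0-0->q0 q0-1->q1 q1-0->q2 q1-1->q1 q2-0->q3 q2-1->q1 q3-0->q3 q3-1->q3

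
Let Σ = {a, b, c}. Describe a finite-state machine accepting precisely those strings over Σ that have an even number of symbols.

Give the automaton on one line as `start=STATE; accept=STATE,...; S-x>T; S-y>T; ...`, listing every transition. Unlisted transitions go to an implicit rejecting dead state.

Count input length modulo 2: every symbol advances one step around the cycle s0 → s1 → s0. Accept at s0.
A 2-state machine:
        a   b   c  
>* s0   s1  s1  s1 
   s1   s0  s0  s0 
(> = start, * = accepting)

start=s0; accept=s0; s0-a>s1; s0-b>s1; s0-c>s1; s1-a>s0; s1-b>s0; s1-c>s0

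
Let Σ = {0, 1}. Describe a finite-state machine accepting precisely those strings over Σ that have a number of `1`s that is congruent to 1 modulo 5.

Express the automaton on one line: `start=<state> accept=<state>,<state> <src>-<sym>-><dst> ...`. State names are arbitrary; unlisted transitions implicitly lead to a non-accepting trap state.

The only thing that matters is how many `1`s have appeared, reduced mod 5. Use one state per residue: S0 for 0, …, S4 for 4. Reading `1` moves to the next residue; anything else stays put. S1 is accepting.
        0   1  
>  S0   S0  S1 
 * S1   S1  S2 
   S2   S2  S3 
   S3   S3  S4 
   S4   S4  S0 
(> = start, * = accepting)

start=S0 accept=S1 S0-0->S0 S0-1->S1 S1-0->S1 S1-1->S2 S2-0->S2 S2-1->S3 S3-0->S3 S3-1->S4 S4-0->S4 S4-1->S0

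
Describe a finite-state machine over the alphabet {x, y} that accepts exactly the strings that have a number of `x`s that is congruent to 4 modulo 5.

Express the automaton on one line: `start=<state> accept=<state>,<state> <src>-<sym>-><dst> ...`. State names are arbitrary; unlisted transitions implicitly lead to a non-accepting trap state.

Keep the running count of `x`s modulo 5: each `x` advances along the cycle s0 → s1 → s2 → s3 → s4 → s0 while other symbols loop. Accept at s4.
        x   y  
>  s0   s1  s0 
   s1   s2  s1 
   s2   s3  s2 
   s3   s4  s3 
 * s4   s0  s4 
(> = start, * = accepting)

start=s0 accept=s4 s0-x->s1 s0-y->s0 s1-x->s2 s1-y->s1 s2-x->s3 s2-y->s2 s3-x->s4 s3-y->s3 s4-x->s0 s4-y->s4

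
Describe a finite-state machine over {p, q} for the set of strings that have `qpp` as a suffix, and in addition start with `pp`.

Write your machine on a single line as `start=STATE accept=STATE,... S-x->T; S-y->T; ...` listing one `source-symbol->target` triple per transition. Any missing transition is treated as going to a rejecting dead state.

start=s0; accept=s6; s0-p->s1; s0-q->s2; s1-p->s3; s1-q->s2; s2-p->s2; s2-q->s2; s3-p->s3; s3-q->s4; s4-p->s5; s4-q->s4; s5-p->s6; s5-q->s4; s6-p->s3; s6-q->s4

Run two small machines in parallel and take their product. One (4 states) tracks how much of the suffix `qpp` has currently been matched; the other (4 states) tracks whether the input so far still matches the prefix `pp`. Each combined state is a pair, one component from each; accept when both components accept. After merging equivalent states the machine shrinks.
A 7-state machine:
        p   q  
>  s0   s1  s2 
   s1   s3  s2 
   s2   s2  s2 
   s3   s3  s4 
   s4   s5  s4 
   s5   s6  s4 
 * s6   s3  s4 
(> = start, * = accepting)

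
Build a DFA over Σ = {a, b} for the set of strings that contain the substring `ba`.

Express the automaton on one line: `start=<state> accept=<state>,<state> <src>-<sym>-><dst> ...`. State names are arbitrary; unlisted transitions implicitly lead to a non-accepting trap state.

Track how much of `ba` has been matched so far: state q0 is no progress, q2 is the absorbing accept state reached once `ba` has occurred. Intermediate states record partial matches; on a mismatch, fall back to the longest reusable overlap.
3 states suffice.
        a   b  
>  q0   q0  q1 
   q1   q2  q1 
 * q2   q2  q2 
(> = start, * = accepting)

start=q0 accept=q2 q0-a->q0 q0-b->q1 q1-a->q2 q1-b->q1 q2-a->q2 q2-b->q2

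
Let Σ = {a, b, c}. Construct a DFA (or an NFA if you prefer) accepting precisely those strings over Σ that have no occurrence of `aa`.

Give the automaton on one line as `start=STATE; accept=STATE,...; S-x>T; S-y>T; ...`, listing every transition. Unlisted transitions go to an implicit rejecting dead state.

Track partial matches of the forbidden pattern `aa`. State q2 is a dead state reached once `aa` has occurred; every other state accepts. q0 means no part of `aa` is currently matched.
With 3 states:
        a   b   c  
>* q0   q1  q0  q0 
 * q1   q2  q0  q0 
   q2   q2  q2  q2 
(> = start, * = accepting)

start=q0; accept=q0,q1; q0-a>q1; q0-b>q0; q0-c>q0; q1-a>q2; q1-b>q0; q1-c>q0; q2-a>q2; q2-b>q2; q2-c>q2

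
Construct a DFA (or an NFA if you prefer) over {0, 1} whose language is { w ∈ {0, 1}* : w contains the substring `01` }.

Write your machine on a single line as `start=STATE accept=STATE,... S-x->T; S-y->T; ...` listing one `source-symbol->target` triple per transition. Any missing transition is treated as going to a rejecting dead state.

start=q0; accept=q2; q0-0->q1; q0-1->q0; q1-0->q1; q1-1->q2; q2-0->q2; q2-1->q2

Track how much of `01` has been matched so far: state q0 is no progress, q2 is the absorbing accept state reached once `01` has occurred. Intermediate states record partial matches; on a mismatch, fall back to the longest reusable overlap.
A 3-state machine:
        0   1  
>  q0   q1  q0 
   q1   q1  q2 
 * q2   q2  q2 
(> = start, * = accepting)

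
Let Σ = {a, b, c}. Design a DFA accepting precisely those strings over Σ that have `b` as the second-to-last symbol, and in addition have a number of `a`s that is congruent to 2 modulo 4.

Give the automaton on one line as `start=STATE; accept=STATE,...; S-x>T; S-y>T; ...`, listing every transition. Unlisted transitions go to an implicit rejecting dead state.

Build one automaton per condition and run them in lockstep. One (13 states) tracks the last 2 symbols read; the other (4 states) tracks the count of `a`s modulo 4. Each combined state is a pair, one component from each; accept when both components accept. Minimizing collapses redundant product states.
        a   b   c  
>  s0   s1  s0  s0 
   s1   s2  s3  s1 
   s2   s4  s5  s2 
   s3   s6  s3  s1 
   s4   s0  s4  s4 
   s5   s4  s7  s6 
 * s6   s4  s5  s2 
 * s7   s4  s7  s6 
(> = start, * = accepting)

start=s0; accept=s6,s7; s0-a>s1; s0-b>s0; s0-c>s0; s1-a>s2; s1-b>s3; s1-c>s1; s2-a>s4; s2-b>s5; s2-c>s2; s3-a>s6; s3-b>s3; s3-c>s1; s4-a>s0; s4-b>s4; s4-c>s4; s5-a>s4; s5-b>s7; s5-c>s6; s6-a>s4; s6-b>s5; s6-c>s2; s7-a>s4; s7-b>s7; s7-c>s6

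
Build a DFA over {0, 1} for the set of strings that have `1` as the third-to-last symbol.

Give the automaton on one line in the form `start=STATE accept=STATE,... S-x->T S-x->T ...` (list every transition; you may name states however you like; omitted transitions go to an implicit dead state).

start=S0 accept=S11,S12,S13,S14 S0-0->S1 S0-1->S2 S1-0->S3 S1-1->S4 S2-0->S5 S2-1->S6 S3-0->S7 S3-1->S8 S4-0->S9 S4-1->S10 S5-0->S11 S5-1->S12 S6-0->S13 S6-1->S14 S7-0->S7 S7-1->S8 S8-0->S9 S8-1->S10 S9-0->S11 S9-1->S12 S10-0->S13 S10-1->S14 S11-0->S7 S11-1->S8 S12-0->S9 S12-1->S10 S13-0->S11 S13-1->S12 S14-0->S13 S14-1->S14

Because acceptance depends on a position counted from the end, the machine has to buffer the most recent 3 symbols. Make each state the string of the last up-to-3 symbols read; on input `x` shift the window left and append `x`. Accept when the buffered window has length 3 and begins with `1`.
A 15-state machine:
          0    1  
>  S0     S1   S2 
   S1     S3   S4 
   S2     S5   S6 
   S3     S7   S8 
   S4     S9  S10 
   S5    S11  S12 
   S6    S13  S14 
   S7     S7   S8 
   S8     S9  S10 
   S9    S11  S12 
   S10   S13  S14 
 * S11    S7   S8 
 * S12    S9  S10 
 * S13   S11  S12 
 * S14   S13  S14 
(> = start, * = accepting)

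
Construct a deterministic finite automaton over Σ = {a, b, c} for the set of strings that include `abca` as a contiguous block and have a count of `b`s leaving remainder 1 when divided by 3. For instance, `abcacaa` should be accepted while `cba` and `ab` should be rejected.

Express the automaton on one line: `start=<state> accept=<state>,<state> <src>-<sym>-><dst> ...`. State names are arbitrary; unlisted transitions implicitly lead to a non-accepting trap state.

Handle the two conditions separately and then intersect. The first has 5 states tracking whether and how much of `abca` has been seen; the second has 3 states tracking the count of `b`s modulo 3. A product state is a pair (one from each), accepting exactly when both do.
15 states suffice.
          a    b    c  
>  S0     S1   S2   S0 
   S1     S1   S3   S0 
   S2     S4   S5   S2 
   S3     S4   S5   S6 
   S4     S4   S7   S2 
   S5     S8   S0   S5 
   S6     S9   S5   S2 
   S7     S8   S0  S10 
   S8     S8  S11   S5 
 * S9     S9  S12   S9 
   S10   S12   S0   S5 
   S11    S1   S2  S13 
   S12   S12  S14  S12 
   S13   S14   S2   S0 
   S14   S14   S9  S14 
(> = start, * = accepting)

start=S0 accept=S9 S0-a->S1 S0-b->S2 S0-c->S0 S1-a->S1 S1-b->S3 S1-c->S0 S2-a->S4 S2-b->S5 S2-c->S2 S3-a->S4 S3-b->S5 S3-c->S6 S4-a->S4 S4-b->S7 S4-c->S2 S5-a->S8 S5-b->S0 S5-c->S5 S6-a->S9 S6-b->S5 S6-c->S2 S7-a->S8 S7-b->S0 S7-c->S10 S8-a->S8 S8-b->S11 S8-c->S5 S9-a->S9 S9-b->S12 S9-c->S9 S10-a->S12 S10-b->S0 S10-c->S5 S11-a->S1 S11-b->S2 S11-c->S13 S12-a->S12 S12-b->S14 S12-c->S12 S13-a->S14 S13-b->S2 S13-c->S0 S14-a->S14 S14-b->S9 S14-c->S14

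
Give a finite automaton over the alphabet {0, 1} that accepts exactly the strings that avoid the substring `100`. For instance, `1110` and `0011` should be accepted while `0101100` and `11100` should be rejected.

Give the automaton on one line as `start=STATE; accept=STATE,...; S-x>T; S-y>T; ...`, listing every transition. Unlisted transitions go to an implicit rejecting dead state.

start=q0; accept=q0,q1,q2; q0-0>q0; q0-1>q1; q1-0>q2; q1-1>q1; q2-0>q3; q2-1>q1; q3-0>q3; q3-1>q3

Track partial matches of the forbidden pattern `100`. State q3 is a dead state reached once `100` has occurred; every other state accepts. q0 means no part of `100` is currently matched.
With 4 states:
        0   1  
>* q0   q0  q1 
 * q1   q2  q1 
 * q2   q3  q1 
   q3   q3  q3 
(> = start, * = accepting)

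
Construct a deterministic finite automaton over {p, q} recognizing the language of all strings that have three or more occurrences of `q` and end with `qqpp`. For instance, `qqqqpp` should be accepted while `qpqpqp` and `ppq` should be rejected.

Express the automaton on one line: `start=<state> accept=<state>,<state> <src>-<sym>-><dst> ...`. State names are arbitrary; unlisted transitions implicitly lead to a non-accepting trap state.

Build one automaton per condition and run them in lockstep. The first has 5 states tracking the count of `q`s, saturating at 4; the second has 5 states tracking how much of the suffix `qqpp` has currently been matched. A product state is a pair (one from each), accepting exactly when both do.
18 states suffice.
          p    q  
>  S0     S0   S1 
   S1     S2   S3 
   S2     S2   S4 
   S3     S5   S6 
   S4     S7   S6 
   S5     S8   S9 
   S6    S10  S11 
   S7     S7   S9 
   S8     S7   S9 
   S9    S12  S11 
   S10   S13  S14 
   S11   S15  S11 
   S12   S12  S14 
 * S13   S12  S14 
   S14   S16  S11 
   S15   S17  S14 
   S16   S16  S14 
 * S17   S16  S14 
(> = start, * = accepting)

start=S0 accept=S13,S17 S0-p->S0 S0-q->S1 S1-p->S2 S1-q->S3 S2-p->S2 S2-q->S4 S3-p->S5 S3-q->S6 S4-p->S7 S4-q->S6 S5-p->S8 S5-q->S9 S6-p->S10 S6-q->S11 S7-p->S7 S7-q->S9 S8-p->S7 S8-q->S9 S9-p->S12 S9-q->S11 S10-p->S13 S10-q->S14 S11-p->S15 S11-q->S11 S12-p->S12 S12-q->S14 S13-p->S12 S13-q->S14 S14-p->S16 S14-q->S11 S15-p->S17 S15-q->S14 S16-p->S16 S16-q->S14 S17-p->S16 S17-q->S14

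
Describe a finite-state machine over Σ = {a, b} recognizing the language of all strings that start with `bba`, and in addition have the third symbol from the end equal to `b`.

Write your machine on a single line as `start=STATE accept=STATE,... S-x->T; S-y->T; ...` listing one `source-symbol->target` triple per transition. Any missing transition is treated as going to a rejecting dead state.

start=q0; accept=q4,q5,q6,q11; q0-a->q1; q0-b->q2; q1-a->q1; q1-b->q1; q2-a->q1; q2-b->q3; q3-a->q4; q3-b->q1; q4-a->q5; q4-b->q6; q5-a->q7; q5-b->q8; q6-a->q9; q6-b->q10; q7-a->q7; q7-b->q8; q8-a->q9; q8-b->q10; q9-a->q5; q9-b->q6; q10-a->q4; q10-b->q11; q11-a->q4; q11-b->q11

Handle the two conditions separately and then intersect. The first has 5 states tracking whether the input so far still matches the prefix `bba`; the second has 15 states tracking the last 3 symbols read. A product state is a pair (one from each), accepting exactly when both do. After merging equivalent states the machine shrinks.
A 12-state machine:
          a    b  
>  q0     q1   q2 
   q1     q1   q1 
   q2     q1   q3 
   q3     q4   q1 
 * q4     q5   q6 
 * q5     q7   q8 
 * q6     q9  q10 
   q7     q7   q8 
   q8     q9  q10 
   q9     q5   q6 
   q10    q4  q11 
 * q11    q4  q11 
(> = start, * = accepting)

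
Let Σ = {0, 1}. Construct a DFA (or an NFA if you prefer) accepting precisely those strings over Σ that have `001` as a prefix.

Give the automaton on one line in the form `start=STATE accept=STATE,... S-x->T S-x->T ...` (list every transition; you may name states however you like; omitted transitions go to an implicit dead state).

start=S0 accept=S3 S0-0->S1 S0-1->S4 S1-0->S2 S1-1->S4 S2-0->S4 S2-1->S3 S3-0->S3 S3-1->S3 S4-0->S4 S4-1->S4

Check the first 3 symbols one by one: S0 through S2 record how many have matched `001` so far; any wrong symbol goes to the dead state S4. After all 3 match we enter the accepting sink S3.
A 5-state machine:
        0   1  
>  S0   S1  S4 
   S1   S2  S4 
   S2   S4  S3 
 * S3   S3  S3 
   S4   S4  S4 
(> = start, * = accepting)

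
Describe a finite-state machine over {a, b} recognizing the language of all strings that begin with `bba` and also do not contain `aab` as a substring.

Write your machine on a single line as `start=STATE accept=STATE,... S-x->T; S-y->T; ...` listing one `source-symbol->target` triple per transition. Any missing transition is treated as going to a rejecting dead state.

Run two small machines in parallel and take their product. The first has 5 states tracking whether the input so far still matches the prefix `bba`; the second has 4 states tracking partial matches of the forbidden pattern `aab`. A product state is a pair (one from each), accepting exactly when both do.
          a    b  
>  s0     s1   s2 
   s1     s3   s4 
   s2     s1   s5 
   s3     s3   s6 
   s4     s1   s4 
   s5     s7   s4 
   s6     s6   s6 
 * s7     s8   s9 
 * s8     s8  s10 
 * s9     s7   s9 
   s10   s10  s10 
(> = start, * = accepting)

start=s0; accept=s7,s8,s9; s0-a->s1; s0-b->s2; s1-a->s3; s1-b->s4; s2-a->s1; s2-b->s5; s3-a->s3; s3-b->s6; s4-a->s1; s4-b->s4; s5-a->s7; s5-b->s4; s6-a->s6; s6-b->s6; s7-a->s8; s7-b->s9; s8-a->s8; s8-b->s10; s9-a->s7; s9-b->s9; s10-a->s10; s10-b->s10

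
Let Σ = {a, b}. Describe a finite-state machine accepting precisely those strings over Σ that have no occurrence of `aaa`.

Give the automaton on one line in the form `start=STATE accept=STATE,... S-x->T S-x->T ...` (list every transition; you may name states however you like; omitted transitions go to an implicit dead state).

This is the complement of 'contains `aaa`'. Use the same substring-matching states — s0 through s3 holding how much of `aaa` has just been matched — but flip the accepting set: everything except the trap s3 accepts.
4 states suffice.
        a   b  
>* s0   s1  s0 
 * s1   s2  s0 
 * s2   s3  s0 
   s3   s3  s3 
(> = start, * = accepting)

start=s0 accept=s0,s1,s2 s0-a->s1 s0-b->s0 s1-a->s2 s1-b->s0 s2-a->s3 s2-b->s0 s3-a->s3 s3-b->s3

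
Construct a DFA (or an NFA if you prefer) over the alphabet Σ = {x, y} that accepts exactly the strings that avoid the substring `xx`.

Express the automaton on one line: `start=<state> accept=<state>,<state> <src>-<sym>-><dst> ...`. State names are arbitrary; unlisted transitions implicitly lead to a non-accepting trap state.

start=q0 accept=q0,q1 q0-x->q1 q0-y->q0 q1-x->q2 q1-y->q0 q2-x->q2 q2-y->q2

This is the complement of 'contains `xx`'. Use the same substring-matching states — q0 through q2 holding how much of `xx` has just been matched — but flip the accepting set: everything except the trap q2 accepts.
With 3 states:
        x   y  
>* q0   q1  q0 
 * q1   q2  q0 
   q2   q2  q2 
(> = start, * = accepting)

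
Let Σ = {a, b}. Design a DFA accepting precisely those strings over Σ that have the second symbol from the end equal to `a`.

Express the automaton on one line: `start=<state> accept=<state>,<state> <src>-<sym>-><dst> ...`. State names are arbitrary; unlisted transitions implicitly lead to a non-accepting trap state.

A DFA must remember the last 2 symbols (since which symbol is second-to-last isn't known until the input ends). Use one state per possible window of the last ≤2 symbols; accept from those whose window starts with `a`.
7 states suffice.
        a   b  
>  s0   s1  s2 
   s1   s3  s4 
   s2   s5  s6 
 * s3   s3  s4 
 * s4   s5  s6 
   s5   s3  s4 
   s6   s5  s6 
(> = start, * = accepting)

start=s0 accept=s3,s4 s0-a->s1 s0-b->s2 s1-a->s3 s1-b->s4 s2-a->s5 s2-b->s6 s3-a->s3 s3-b->s4 s4-a->s5 s4-b->s6 s5-a->s3 s5-b->s4 s6-a->s5 s6-b->s6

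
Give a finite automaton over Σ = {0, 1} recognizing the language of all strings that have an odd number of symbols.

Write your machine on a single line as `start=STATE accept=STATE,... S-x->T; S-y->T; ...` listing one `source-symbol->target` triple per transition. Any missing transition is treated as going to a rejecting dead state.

start=q0; accept=q1; q0-0->q1; q0-1->q1; q1-0->q0; q1-1->q0

Count input length modulo 2: every symbol advances one step around the cycle q0 → q1 → q0. Accept at q1.
2 states suffice.
        0   1  
>  q0   q1  q1 
 * q1   q0  q0 
(> = start, * = accepting)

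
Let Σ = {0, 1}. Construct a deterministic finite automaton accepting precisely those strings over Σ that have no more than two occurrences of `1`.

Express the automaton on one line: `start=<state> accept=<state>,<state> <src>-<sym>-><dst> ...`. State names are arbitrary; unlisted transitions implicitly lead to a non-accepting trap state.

start=q0 accept=q0,q1,q2 q0-0->q0 q0-1->q1 q1-0->q1 q1-1->q2 q2-0->q2 q2-1->q3 q3-0->q3 q3-1->q3

Count `1`s, saturating at 3: states q0 through q2 mean 0 through 2 `1`s seen; q3 means more than 2. Each `1` increments (capped at q3); other symbols loop. Accept from {q0, q1, q2}.
With 4 states:
        0   1  
>* q0   q0  q1 
 * q1   q1  q2 
 * q2   q2  q3 
   q3   q3  q3 
(> = start, * = accepting)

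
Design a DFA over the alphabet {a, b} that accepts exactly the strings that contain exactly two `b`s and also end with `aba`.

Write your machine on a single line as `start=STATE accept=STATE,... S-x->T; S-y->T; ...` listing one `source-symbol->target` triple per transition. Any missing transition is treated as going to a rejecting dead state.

Build one automaton per condition and run them in lockstep. The first has 4 states tracking the count of `b`s, saturating at 3; the second has 4 states tracking how much of the suffix `aba` has currently been matched. A product state is a pair (one from each), accepting exactly when both do.
With 14 states:
          a    b  
>  S0     S1   S2 
   S1     S1   S3 
   S2     S4   S5 
   S3     S6   S5 
   S4     S4   S7 
   S5     S8   S9 
   S6     S4   S7 
   S7    S10   S9 
   S8     S8  S11 
   S9    S12   S9 
 * S10    S8  S11 
   S11   S13   S9 
   S12   S12  S11 
   S13   S12  S11 
(> = start, * = accepting)

start=S0; accept=S10; S0-a->S1; S0-b->S2; S1-a->S1; S1-b->S3; S2-a->S4; S2-b->S5; S3-a->S6; S3-b->S5; S4-a->S4; S4-b->S7; S5-a->S8; S5-b->S9; S6-a->S4; S6-b->S7; S7-a->S10; S7-b->S9; S8-a->S8; S8-b->S11; S9-a->S12; S9-b->S9; S10-a->S8; S10-b->S11; S11-a->S13; S11-b->S9; S12-a->S12; S12-b->S11; S13-a->S12; S13-b->S11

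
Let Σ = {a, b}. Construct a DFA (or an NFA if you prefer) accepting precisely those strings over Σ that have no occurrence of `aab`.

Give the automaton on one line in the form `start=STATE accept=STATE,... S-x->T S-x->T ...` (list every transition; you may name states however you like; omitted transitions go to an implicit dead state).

This is the complement of 'contains `aab`'. Use the same substring-matching states — q0 through q3 holding how much of `aab` has just been matched — but flip the accepting set: everything except the trap q3 accepts.
With 4 states:
        a   b  
>* q0   q1  q0 
 * q1   q2  q0 
 * q2   q2  q3 
   q3   q3  q3 
(> = start, * = accepting)

start=q0 accept=q0,q1,q2 q0-a->q1 q0-b->q0 q1-a->q2 q1-b->q0 q2-a->q2 q2-b->q3 q3-a->q3 q3-b->q3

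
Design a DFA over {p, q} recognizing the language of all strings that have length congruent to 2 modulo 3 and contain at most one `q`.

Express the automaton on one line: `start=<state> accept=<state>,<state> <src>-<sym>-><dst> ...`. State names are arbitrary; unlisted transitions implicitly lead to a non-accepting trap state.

Handle the two conditions separately and then intersect. One (3 states) tracks the input length modulo 3; the other (3 states) tracks the count of `q`s, saturating at 2. Each combined state is a pair, one component from each; accept when both components accept.
9 states suffice.
       p  q 
>  A   B  C 
   B   D  E 
   C   E  F 
 * D   A  G 
 * E   G  H 
   F   H  H 
   G   C  I 
   H   I  I 
   I   F  F 
(> = start, * = accepting)

start=A accept=D,E A-p->B A-q->C B-p->D B-q->E C-p->E C-q->F D-p->A D-q->G E-p->G E-q->H F-p->H F-q->H G-p->C G-q->I H-p->I H-q->I I-p->F I-q->F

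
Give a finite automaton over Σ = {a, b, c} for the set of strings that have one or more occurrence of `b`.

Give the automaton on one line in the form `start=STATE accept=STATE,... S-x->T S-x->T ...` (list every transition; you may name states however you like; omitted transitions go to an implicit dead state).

Only the number of `b`s matters, and only up to 2. Make a chain s0 → s1 → s2 advanced by each `b` (with s2 absorbing); every other symbol self-loops. The accepting set is {s1, s2}.
With 3 states:
        a   b   c  
>  s0   s0  s1  s0 
 * s1   s1  s2  s1 
 * s2   s2  s2  s2 
(> = start, * = accepting)

start=s0 accept=s1,s2 s0-a->s0 s0-b->s1 s0-c->s0 s1-a->s1 s1-b->s2 s1-c->s1 s2-a->s2 s2-b->s2 s2-c->s2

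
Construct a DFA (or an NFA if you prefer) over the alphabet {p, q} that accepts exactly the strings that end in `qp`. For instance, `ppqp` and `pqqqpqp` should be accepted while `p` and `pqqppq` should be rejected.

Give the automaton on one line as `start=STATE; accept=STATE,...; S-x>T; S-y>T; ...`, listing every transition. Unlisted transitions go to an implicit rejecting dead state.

Let each state record the length of the longest suffix of the input read so far that is also a prefix of `qp`. s1 means the last symbol is `q`; s2 means the last 2 symbols are `qp`. Accept only at s2, where the string currently ends in `qp`.
With 3 states:
        p   q  
>  s0   s0  s1 
   s1   s2  s1 
 * s2   s0  s1 
(> = start, * = accepting)

start=s0; accept=s2; s0-p>s0; s0-q>s1; s1-p>s2; s1-q>s1; s2-p>s0; s2-q>s1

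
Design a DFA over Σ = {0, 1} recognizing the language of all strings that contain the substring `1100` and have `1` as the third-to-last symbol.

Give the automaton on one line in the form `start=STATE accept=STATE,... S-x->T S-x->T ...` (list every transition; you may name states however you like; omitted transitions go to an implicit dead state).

Run two small machines in parallel and take their product. The first has 5 states tracking whether and how much of `1100` has been seen; the second has 15 states tracking the last 3 symbols read. A product state is a pair (one from each), accepting exactly when both do. Minimizing collapses redundant product states.
       0  1 
>  A   A  B 
   B   A  C 
   C   D  C 
   D   E  B 
 * E   F  G 
   F   F  G 
   G   H  I 
   H   E  J 
   I   K  L 
 * J   H  I 
 * K   E  J 
 * L   K  L 
(> = start, * = accepting)

start=A accept=E,J,K,L A-0->A A-1->B B-0->A B-1->C C-0->D C-1->C D-0->E D-1->B E-0->F E-1->G F-0->F F-1->G G-0->H G-1->I H-0->E H-1->J I-0->K I-1->L J-0->H J-1->I K-0->E K-1->J L-0->K L-1->L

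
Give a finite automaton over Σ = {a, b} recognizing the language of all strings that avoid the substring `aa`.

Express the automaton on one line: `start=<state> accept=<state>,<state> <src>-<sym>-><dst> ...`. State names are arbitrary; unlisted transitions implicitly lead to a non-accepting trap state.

This is the complement of 'contains `aa`'. Use the same substring-matching states — S0 through S2 holding how much of `aa` has just been matched — but flip the accepting set: everything except the trap S2 accepts.
        a   b  
>* S0   S1  S0 
 * S1   S2  S0 
   S2   S2  S2 
(> = start, * = accepting)

start=S0 accept=S0,S1 S0-a->S1 S0-b->S0 S1-a->S2 S1-b->S0 S2-a->S2 S2-b->S2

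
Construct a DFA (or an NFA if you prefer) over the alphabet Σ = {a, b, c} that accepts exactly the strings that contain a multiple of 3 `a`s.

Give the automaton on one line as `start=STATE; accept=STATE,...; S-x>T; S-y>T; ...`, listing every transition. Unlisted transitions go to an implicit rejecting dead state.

start=S0; accept=S0; S0-a>S1; S0-b>S0; S0-c>S0; S1-a>S2; S1-b>S1; S1-c>S1; S2-a>S0; S2-b>S2; S2-c>S2

Keep the running count of `a`s modulo 3: each `a` advances along the cycle S0 → S1 → S2 → S0 while other symbols loop. Accept at S0.
3 states suffice.
        a   b   c  
>* S0   S1  S0  S0 
   S1   S2  S1  S1 
   S2   S0  S2  S2 
(> = start, * = accepting)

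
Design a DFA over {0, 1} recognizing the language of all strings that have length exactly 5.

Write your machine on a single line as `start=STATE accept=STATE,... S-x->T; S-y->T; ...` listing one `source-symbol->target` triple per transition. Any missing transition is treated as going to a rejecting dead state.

start=A; accept=F; A-0->B; A-1->B; B-0->C; B-1->C; C-0->D; C-1->D; D-0->E; D-1->E; E-0->F; E-1->F; F-0->G; F-1->G; G-0->G; G-1->G

We only need to distinguish lengths 0, 1, …, 5, and '>5'. Chain A → B → C → D → E → F → G on every symbol, with G looping. Accepting states: {F}.
       0  1 
>  A   B  B 
   B   C  C 
   C   D  D 
   D   E  E 
   E   F  F 
 * F   G  G 
   G   G  G 
(> = start, * = accepting)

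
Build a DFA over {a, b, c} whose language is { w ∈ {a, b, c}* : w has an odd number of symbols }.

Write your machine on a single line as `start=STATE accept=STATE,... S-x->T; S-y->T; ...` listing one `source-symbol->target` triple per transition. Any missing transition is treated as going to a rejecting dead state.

Only the length mod 2 matters, so use a 2-cycle: from any state, every input symbol moves to the next state, wrapping q1 back to q0. Mark q1 accepting.
With 2 states:
        a   b   c  
>  q0   q1  q1  q1 
 * q1   q0  q0  q0 
(> = start, * = accepting)

start=q0; accept=q1; q0-a->q1; q0-b->q1; q0-c->q1; q1-a->q0; q1-b->q0; q1-c->q0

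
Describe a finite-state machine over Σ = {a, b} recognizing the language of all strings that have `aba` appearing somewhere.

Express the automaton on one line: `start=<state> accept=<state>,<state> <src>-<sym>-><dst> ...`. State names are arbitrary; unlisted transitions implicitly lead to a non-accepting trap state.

States q0..q2 record the length of the longest prefix of `aba` that matches the current input suffix. Reaching q3 means `aba` has been seen, and we stay there forever. Accept from q3.
        a   b  
>  q0   q1  q0 
   q1   q1  q2 
   q2   q3  q0 
 * q3   q3  q3 
(> = start, * = accepting)

start=q0 accept=q3 q0-a->q1 q0-b->q0 q1-a->q1 q1-b->q2 q2-a->q3 q2-b->q0 q3-a->q3 q3-b->q3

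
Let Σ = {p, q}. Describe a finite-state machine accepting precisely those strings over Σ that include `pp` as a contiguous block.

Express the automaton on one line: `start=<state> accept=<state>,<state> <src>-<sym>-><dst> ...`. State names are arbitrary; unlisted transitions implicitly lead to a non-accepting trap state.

States A..B record the length of the longest prefix of `pp` that matches the current input suffix. Reaching C means `pp` has been seen, and we stay there forever. Accept from C.
With 3 states:
       p  q 
>  A   B  A 
   B   C  A 
 * C   C  C 
(> = start, * = accepting)

start=A accept=C A-p->B A-q->A B-p->C B-q->A C-p->C C-q->C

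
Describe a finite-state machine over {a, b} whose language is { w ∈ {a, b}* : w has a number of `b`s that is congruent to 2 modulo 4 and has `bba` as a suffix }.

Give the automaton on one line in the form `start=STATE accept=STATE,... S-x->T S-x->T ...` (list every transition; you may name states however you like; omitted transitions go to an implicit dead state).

Run two small machines in parallel and take their product. One (4 states) tracks the count of `b`s modulo 4; the other (4 states) tracks how much of the suffix `bba` has currently been matched. Each combined state is a pair, one component from each; accept when both components accept. Equivalent product states are then merged.
7 states suffice.
        a   b  
>  q0   q0  q1 
   q1   q2  q3 
   q2   q2  q4 
   q3   q5  q6 
   q4   q4  q6 
 * q5   q4  q6 
   q6   q6  q0 
(> = start, * = accepting)

start=q0 accept=q5 q0-a->q0 q0-b->q1 q1-a->q2 q1-b->q3 q2-a->q2 q2-b->q4 q3-a->q5 q3-b->q6 q4-a->q4 q4-b->q6 q5-a->q4 q5-b->q6 q6-a->q6 q6-b->q0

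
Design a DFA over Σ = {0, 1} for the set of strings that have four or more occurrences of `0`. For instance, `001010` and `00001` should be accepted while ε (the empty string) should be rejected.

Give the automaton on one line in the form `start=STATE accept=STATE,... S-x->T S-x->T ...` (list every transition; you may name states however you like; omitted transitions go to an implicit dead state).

start=s0 accept=s4,s5 s0-0->s1 s0-1->s0 s1-0->s2 s1-1->s1 s2-0->s3 s2-1->s2 s3-0->s4 s3-1->s3 s4-0->s5 s4-1->s4 s5-0->s5 s5-1->s5

Count `0`s, saturating at 5: states s0 through s4 mean 0 through 4 `0`s seen; s5 means more than 4. Each `0` increments (capped at s5); other symbols loop. Accept from {s4, s5}.
        0   1  
>  s0   s1  s0 
   s1   s2  s1 
   s2   s3  s2 
   s3   s4  s3 
 * s4   s5  s4 
 * s5   s5  s5 
(> = start, * = accepting)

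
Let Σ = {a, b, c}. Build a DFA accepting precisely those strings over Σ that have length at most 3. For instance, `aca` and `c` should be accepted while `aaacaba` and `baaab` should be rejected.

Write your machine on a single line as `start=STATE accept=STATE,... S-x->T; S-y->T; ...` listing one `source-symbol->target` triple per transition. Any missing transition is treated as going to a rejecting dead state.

start=S0; accept=S0,S1,S2,S3; S0-a->S1; S0-b->S1; S0-c->S1; S1-a->S2; S1-b->S2; S1-c->S2; S2-a->S3; S2-b->S3; S2-c->S3; S3-a->S4; S3-b->S4; S3-c->S4; S4-a->S4; S4-b->S4; S4-c->S4

Count input length up to 4: every symbol moves from S0 toward S4, which means 'more than 3' and absorbs. Accept from {S0, S1, S2, S3}.
5 states suffice.
        a   b   c  
>* S0   S1  S1  S1 
 * S1   S2  S2  S2 
 * S2   S3  S3  S3 
 * S3   S4  S4  S4 
   S4   S4  S4  S4 
(> = start, * = accepting)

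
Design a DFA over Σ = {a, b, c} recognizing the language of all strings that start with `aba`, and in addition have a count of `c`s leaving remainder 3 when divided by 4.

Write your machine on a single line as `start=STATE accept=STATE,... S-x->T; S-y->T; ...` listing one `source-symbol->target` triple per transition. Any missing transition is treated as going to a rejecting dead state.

start=q0; accept=q10; q0-a->q1; q0-b->q2; q0-c->q3; q1-a->q2; q1-b->q4; q1-c->q3; q2-a->q2; q2-b->q2; q2-c->q3; q3-a->q3; q3-b->q3; q3-c->q5; q4-a->q6; q4-b->q2; q4-c->q3; q5-a->q5; q5-b->q5; q5-c->q7; q6-a->q6; q6-b->q6; q6-c->q8; q7-a->q7; q7-b->q7; q7-c->q2; q8-a->q8; q8-b->q8; q8-c->q9; q9-a->q9; q9-b->q9; q9-c->q10; q10-a->q10; q10-b->q10; q10-c->q6

Handle the two conditions separately and then intersect. The first has 5 states tracking whether the input so far still matches the prefix `aba`; the second has 4 states tracking the count of `c`s modulo 4. A product state is a pair (one from each), accepting exactly when both do.
11 states suffice.
          a    b    c  
>  q0     q1   q2   q3 
   q1     q2   q4   q3 
   q2     q2   q2   q3 
   q3     q3   q3   q5 
   q4     q6   q2   q3 
   q5     q5   q5   q7 
   q6     q6   q6   q8 
   q7     q7   q7   q2 
   q8     q8   q8   q9 
   q9     q9   q9  q10 
 * q10   q10  q10   q6 
(> = start, * = accepting)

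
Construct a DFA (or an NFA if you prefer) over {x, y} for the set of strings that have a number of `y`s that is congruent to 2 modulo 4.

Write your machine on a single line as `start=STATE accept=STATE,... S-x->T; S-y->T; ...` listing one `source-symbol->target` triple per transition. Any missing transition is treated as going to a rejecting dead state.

Keep the running count of `y`s modulo 4: each `y` advances along the cycle s0 → s1 → s2 → s3 → s0 while other symbols loop. Accept at s2.
        x   y  
>  s0   s0  s1 
   s1   s1  s2 
 * s2   s2  s3 
   s3   s3  s0 
(> = start, * = accepting)

start=s0; accept=s2; s0-x->s0; s0-y->s1; s1-x->s1; s1-y->s2; s2-x->s2; s2-y->s3; s3-x->s3; s3-y->s0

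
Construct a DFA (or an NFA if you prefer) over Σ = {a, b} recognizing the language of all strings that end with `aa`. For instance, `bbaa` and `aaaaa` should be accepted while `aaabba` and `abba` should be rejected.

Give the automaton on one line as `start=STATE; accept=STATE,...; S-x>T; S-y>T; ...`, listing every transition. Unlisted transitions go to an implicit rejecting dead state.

start=q0; accept=q2; q0-a>q1; q0-b>q0; q1-a>q2; q1-b>q0; q2-a>q2; q2-b>q0

Remember how much of `aa` the current input suffix matches. State q0 means no match yet; q1 means the last symbol is `a`; q2 means the last 2 symbols are `aa`. Only q2 accepts. On a mismatch, fall back to the longest proper suffix that is still a prefix of `aa`.
A 3-state machine:
        a   b  
>  q0   q1  q0 
   q1   q2  q0 
 * q2   q2  q0 
(> = start, * = accepting)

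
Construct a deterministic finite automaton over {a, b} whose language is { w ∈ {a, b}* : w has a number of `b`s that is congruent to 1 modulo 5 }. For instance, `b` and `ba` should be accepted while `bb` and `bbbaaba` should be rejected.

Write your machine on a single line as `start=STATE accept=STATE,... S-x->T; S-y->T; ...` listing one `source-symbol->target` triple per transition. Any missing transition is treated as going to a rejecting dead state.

Keep the running count of `b`s modulo 5: each `b` advances along the cycle s0 → s1 → s2 → s3 → s4 → s0 while other symbols loop. Accept at s1.
With 5 states:
        a   b  
>  s0   s0  s1 
 * s1   s1  s2 
   s2   s2  s3 
   s3   s3  s4 
   s4   s4  s0 
(> = start, * = accepting)

start=s0; accept=s1; s0-a->s0; s0-b->s1; s1-a->s1; s1-b->s2; s2-a->s2; s2-b->s3; s3-a->s3; s3-b->s4; s4-a->s4; s4-b->s0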